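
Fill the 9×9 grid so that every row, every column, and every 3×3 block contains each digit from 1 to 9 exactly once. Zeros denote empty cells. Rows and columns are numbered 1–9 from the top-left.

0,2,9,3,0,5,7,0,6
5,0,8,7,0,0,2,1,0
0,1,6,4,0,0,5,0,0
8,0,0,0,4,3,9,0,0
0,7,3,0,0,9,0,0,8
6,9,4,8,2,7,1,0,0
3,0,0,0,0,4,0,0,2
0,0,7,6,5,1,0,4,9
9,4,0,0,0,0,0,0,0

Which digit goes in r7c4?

r1c1 = 4: row 1 has {2,3,5,6,7,9}; col 1 has {3,5,6,8,9}; box has {1,2,5,6,8,9} → only 4 remains.
r1c8 = 8: row 1 has {2,3,4,5,6,7,9}; col 8 has {1,4}; box has {1,2,5,6,7} → only 8 remains.
r2c2 = 3: row 2 has {1,2,5,7,8}; col 2 has {1,2,4,7,9}; box has {1,2,4,5,6,8,9} → only 3 remains.
r2c6 = 6: row 2 has {1,2,3,5,7,8}; col 6 has {1,3,4,5,7,9}; box has {3,4,5,7} → only 6 remains.
r2c9 = 4: row 2 has {1,2,3,5,6,7,8}; col 9 has {2,6,8,9}; box has {1,2,5,6,7,8} → only 4 remains.
r3c1 = 7: row 3 has {1,4,5,6}; col 1 has {3,4,5,6,8,9}; box has {1,2,3,4,5,6,8,9} → only 7 remains.
r3c9 = 3: row 3 has {1,4,5,6,7}; col 9 has {2,4,6,8,9}; box has {1,2,4,5,6,7,8} → only 3 remains.
r4c2 = 5: row 4 has {3,4,8,9}; col 2 has {1,2,3,4,7,9}; box has {3,4,6,7,8,9} → only 5 remains.
r4c4 = 1: row 4 has {3,4,5,8,9}; col 4 has {3,4,6,7,8}; box has {2,3,4,7,8,9} → only 1 remains.
r4c9 = 7: row 4 has {1,3,4,5,8,9}; col 9 has {2,3,4,6,8,9}; box has {1,8,9} → only 7 remains.
r5c4 = 5: row 5 has {3,7,8,9}; col 4 has {1,3,4,6,7,8}; box has {1,2,3,4,7,8,9} → only 5 remains.
r5c5 = 6: row 5 has {3,5,7,8,9}; col 5 has {2,4,5}; box has {1,2,3,4,5,7,8,9} → only 6 remains.
r5c7 = 4: row 5 has {3,5,6,7,8,9}; col 7 has {1,2,5,7,9}; box has {1,7,8,9} → only 4 remains.
r5c8 = 2: row 5 has {3,4,5,6,7,8,9}; col 8 has {1,4,8}; box has {1,4,7,8,9} → only 2 remains.
r6c9 = 5: row 6 has {1,2,4,6,7,8,9}; col 9 has {2,3,4,6,7,8,9}; box has {1,2,4,7,8,9} → only 5 remains.
r7c4 = 9: row 7 has {2,3,4}; col 4 has {1,3,4,5,6,7,8}; box has {1,4,5,6} → only 9 remains.

9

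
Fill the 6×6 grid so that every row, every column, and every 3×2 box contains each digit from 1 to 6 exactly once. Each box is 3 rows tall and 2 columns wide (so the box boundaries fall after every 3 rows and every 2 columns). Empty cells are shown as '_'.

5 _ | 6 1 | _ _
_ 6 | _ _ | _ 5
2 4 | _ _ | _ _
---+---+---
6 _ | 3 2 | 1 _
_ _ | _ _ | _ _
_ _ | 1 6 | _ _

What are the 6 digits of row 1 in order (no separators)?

536142

r1c2 = 3: row 1 has {1,5,6}; col 2 has {4,6}; box has {2,4,5,6} → only 3 remains.
r2c1 = 1 (sole candidate).
r3c3 = 5 (sole candidate).
r3c4 = 3 (sole candidate).
r3c5 = 6 (sole candidate).
r3c6 = 1 (sole candidate).
r4c2 = 5 (sole candidate).
r4c6 = 4 (sole candidate).
r5c3 = 4 (sole candidate).
r5c4 = 5 (sole candidate).
r6c2 = 2 (sole candidate).
r6c6 = 3 (sole candidate).
r1c6 = 2: row 1 has {1,3,5,6}; col 6 has {1,3,4,5}; box has {1,5,6} → only 2 remains.
r2c3 = 2 (sole candidate).
r2c4 = 4 (sole candidate).
r2c5 = 3 (sole candidate).
r5c1 = 3 (sole candidate).
r5c2 = 1 (sole candidate).
r5c5 = 2 (sole candidate).
r5c6 = 6 (sole candidate).
r6c1 = 4 (sole candidate).
r6c5 = 5 (sole candidate).
r1c5 = 4: row 1 has {1,2,3,5,6}; col 5 has {1,2,3,5,6}; box has {1,2,3,5,6} → only 4 remains.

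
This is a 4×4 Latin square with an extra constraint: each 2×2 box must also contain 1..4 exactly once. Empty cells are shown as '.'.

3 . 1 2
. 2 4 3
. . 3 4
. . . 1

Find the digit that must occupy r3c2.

1

r1c2 = 4: row 1 has {1,2,3}; col 2 has {2}; box has {2,3} → only 4 remains.
r2c1 = 1: row 2 has {2,3,4}; col 1 has {3}; box has {2,3,4} → only 1 remains.
r3c1 = 2: row 3 has {3,4}; col 1 has {1,3}; box has {} → only 2 remains.
r3c2 = 1: row 3 has {2,3,4}; col 2 has {2,4}; box has {2} → only 1 remains.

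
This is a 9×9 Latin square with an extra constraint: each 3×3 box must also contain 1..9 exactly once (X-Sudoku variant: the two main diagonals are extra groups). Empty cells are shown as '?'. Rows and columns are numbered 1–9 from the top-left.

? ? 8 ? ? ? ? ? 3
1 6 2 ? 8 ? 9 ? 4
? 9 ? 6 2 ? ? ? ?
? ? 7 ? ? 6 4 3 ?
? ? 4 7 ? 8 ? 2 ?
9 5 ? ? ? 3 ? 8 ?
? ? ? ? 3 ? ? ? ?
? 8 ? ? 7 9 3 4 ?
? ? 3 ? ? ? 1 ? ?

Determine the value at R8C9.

5

R3C3 = 5 (sole candidate).
R3C7 = 7 (sole candidate).
R3C8 = 1 (sole candidate).
R3C9 = 8 (sole candidate).
R6C7 = 6 (sole candidate).
R1C1 = 7 (sole candidate).
R1C2 = 4 (sole candidate).
R2C8 = 5 (sole candidate).
R3C1 = 3 (sole candidate).
R3C6 = 4 (sole candidate).
R5C1 = 6 (sole candidate).
R5C7 = 5 (sole candidate).
R6C3 = 1 (sole candidate).
R6C5 = 4 (sole candidate).
R6C9 = 7 (sole candidate).
R7C3 = 9 (sole candidate).
R8C3 = 6 (sole candidate).
R1C7 = 2 (sole candidate).
R1C8 = 6 (sole candidate).
R2C4 = 3 (sole candidate).
R2C6 = 7 (sole candidate).
R4C2 = 2 (sole candidate).
R5C2 = 3 (sole candidate).
R5C5 = 1 (sole candidate).
R5C9 = 9 (sole candidate).
R6C4 = 2 (sole candidate).
R7C7 = 8 (sole candidate).
R7C8 = 7 (sole candidate).
R9C1 = 4 (sole candidate).
R9C2 = 7 (sole candidate).
R9C8 = 9 (sole candidate).
R9C9 = 2 (sole candidate).
R4C1 = 8 (sole candidate).
R4C4 = 9 (sole candidate).
R4C5 = 5 (sole candidate).
R4C9 = 1 (sole candidate).
R7C2 = 1 (sole candidate).
R8C9 = 5: row 8 has {3,4,6,7,8,9}; col 9 has {1,2,3,4,7,8,9}; box has {1,2,3,4,7,8,9} → only 5 remains.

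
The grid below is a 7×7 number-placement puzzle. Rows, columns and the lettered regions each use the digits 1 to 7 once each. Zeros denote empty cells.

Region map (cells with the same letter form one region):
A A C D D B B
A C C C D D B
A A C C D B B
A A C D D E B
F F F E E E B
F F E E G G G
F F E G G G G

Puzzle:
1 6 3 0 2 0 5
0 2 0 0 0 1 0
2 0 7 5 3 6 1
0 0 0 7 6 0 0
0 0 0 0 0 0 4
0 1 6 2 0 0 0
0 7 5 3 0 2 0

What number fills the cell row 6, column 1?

3

row 1, column 4 = 4 (sole candidate).
row 1, column 6 = 7 (sole candidate).
row 2, column 3 = 4 (sole candidate).
row 2, column 4 = 6 (sole candidate).
row 2, column 5 = 5 (sole candidate).
row 2, column 7 = 3 (sole candidate).
row 3, column 2 = 4 (sole candidate).
row 4, column 3 = 1 (sole candidate).
row 4, column 7 = 2 (sole candidate).
row 5, column 3 = 2 (sole candidate).
row 5, column 4 = 1 (sole candidate).
row 5, column 5 = 7 (sole candidate).
row 5, column 6 = 3 (sole candidate).
row 6, column 5 = 4 (sole candidate).
row 6, column 6 = 5 (sole candidate).
row 6, column 7 = 7 (sole candidate).
row 7, column 5 = 1 (sole candidate).
row 7, column 7 = 6 (sole candidate).
row 2, column 1 = 7 (sole candidate).
row 4, column 6 = 4 (sole candidate).
row 5, column 2 = 5 (sole candidate).
row 6, column 1 = 3: row 6 has {1,2,4,5,6,7}; col 1 has {1,2,7}; region has {1,2,5,7} → only 3 remains.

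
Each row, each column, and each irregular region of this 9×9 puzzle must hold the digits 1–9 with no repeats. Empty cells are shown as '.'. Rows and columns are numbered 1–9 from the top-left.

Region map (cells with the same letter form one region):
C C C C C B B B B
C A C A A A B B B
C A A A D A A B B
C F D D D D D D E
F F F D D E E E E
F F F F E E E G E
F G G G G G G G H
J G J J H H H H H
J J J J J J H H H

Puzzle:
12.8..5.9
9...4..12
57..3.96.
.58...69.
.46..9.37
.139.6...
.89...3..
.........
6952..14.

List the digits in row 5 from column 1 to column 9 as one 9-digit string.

R1C8 = 7: row 1 has {1,2,5,8,9}; col 8 has {1,3,4,6,9}; region has {1,2,5,6,9} → only 7 remains.
R2C3 = 7: row 2 has {1,2,4,9}; col 3 has {3,5,6,8,9}; region has {1,2,5,8,9} → only 7 remains.
R2C7 = 8: row 2 has {1,2,4,7,9}; col 7 has {1,3,5,6,9}; region has {1,2,5,6,7,9} → only 8 remains.
R3C4 = 1: row 3 has {3,5,6,7,9}; col 4 has {2,8,9}; region has {4,7,9} → only 1 remains.
R3C9 = 4: row 3 has {1,3,5,6,7,9}; col 9 has {2,7,9}; region has {1,2,5,6,7,8,9} → only 4 remains.
R4C9 = 1: row 4 has {5,6,8,9}; col 9 has {2,4,7,9}; region has {3,6,7,9} → only 1 remains.
R5C4 = 5: row 5 has {3,4,6,7,9}; col 4 has {1,2,8,9}; region has {3,6,8,9} → only 5 remains.
R5C7 = 2: row 5 has {3,4,5,6,7,9}; col 7 has {1,3,5,6,8,9}; region has {1,3,6,7,9} → only 2 remains.
R6C7 = 4: row 6 has {1,3,6,9}; col 7 has {1,2,3,5,6,8,9}; region has {1,2,3,6,7,9} → only 4 remains.
R8C2 = 6: row 8 has {}; col 2 has {1,2,4,5,7,8,9}; region has {3,8,9} → only 6 remains.
R8C7 = 7: row 8 has {6}; col 7 has {1,2,3,4,5,6,8,9}; region has {1,4} → only 7 remains.
R1C3 = 4: row 1 has {1,2,5,7,8,9}; col 3 has {3,5,6,7,8,9}; region has {1,2,5,7,8,9} → only 4 remains.
R1C5 = 6: row 1 has {1,2,4,5,7,8,9}; col 5 has {3,4}; region has {1,2,4,5,7,8,9} → only 6 remains.
R1C6 = 3: row 1 has {1,2,4,5,6,7,8,9}; col 6 has {6,9}; region has {1,2,4,5,6,7,8,9} → only 3 remains.
R2C2 = 3: row 2 has {1,2,4,7,8,9}; col 2 has {1,2,4,5,6,7,8,9}; region has {1,4,7,9} → only 3 remains.
R2C4 = 6: row 2 has {1,2,3,4,7,8,9}; col 4 has {1,2,5,8,9}; region has {1,3,4,7,9} → only 6 remains.
R2C6 = 5: row 2 has {1,2,3,4,6,7,8,9}; col 6 has {3,6,9}; region has {1,3,4,6,7,9} → only 5 remains.
R3C3 = 2: row 3 has {1,3,4,5,6,7,9}; col 3 has {3,4,5,6,7,8,9}; region has {1,3,4,5,6,7,9} → only 2 remains.
R3C6 = 8: row 3 has {1,2,3,4,5,6,7,9}; col 6 has {3,5,6,9}; region has {1,2,3,4,5,6,7,9} → only 8 remains.
R4C1 = 3: row 4 has {1,5,6,8,9}; col 1 has {1,5,6,9}; region has {1,2,4,5,6,7,8,9} → only 3 remains.
R5C1 = 8: row 5 has {2,3,4,5,6,7,9}; col 1 has {1,3,5,6,9}; region has {1,3,4,5,6,9} → only 8 remains.
R5C5 = 1: row 5 has {2,3,4,5,6,7,8,9}; col 5 has {3,4,6}; region has {3,5,6,8,9} → only 1 remains.

846519237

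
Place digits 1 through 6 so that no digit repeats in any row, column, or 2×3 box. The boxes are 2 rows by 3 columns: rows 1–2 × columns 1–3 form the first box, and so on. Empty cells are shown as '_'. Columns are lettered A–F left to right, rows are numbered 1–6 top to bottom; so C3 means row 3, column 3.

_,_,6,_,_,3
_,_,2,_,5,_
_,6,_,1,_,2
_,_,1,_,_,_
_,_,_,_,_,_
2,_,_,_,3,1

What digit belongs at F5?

E3 = 4: row 3 has {1,2,6}; col 5 has {3,5}; box has {1,2} → only 4 remains.
E4 = 6: row 4 has {1}; col 5 has {3,4,5}; box has {1,2,4} → only 6 remains.
F4 = 5: row 4 has {1,6}; col 6 has {1,2,3}; box has {1,2,4,6} → only 5 remains.
E5 = 2: row 5 has {}; col 5 has {3,4,5,6}; box has {1,3} → only 2 remains.
E1 = 1: row 1 has {3,6}; col 5 has {2,3,4,5,6}; box has {3,5} → only 1 remains.
D4 = 3: row 4 has {1,5,6}; col 4 has {1}; box has {1,2,4,5,6} → only 3 remains.
A4 = 4: row 4 has {1,3,5,6}; col 1 has {2}; box has {1,6} → only 4 remains.
B4 = 2: row 4 has {1,3,4,5,6}; col 2 has {6}; box has {1,4,6} → only 2 remains.
A1 = 5: row 1 has {1,3,6}; col 1 has {2,4}; box has {2,6} → only 5 remains.
B1 = 4: row 1 has {1,3,5,6}; col 2 has {2,6}; box has {2,5,6} → only 4 remains.
D1 = 2: row 1 has {1,3,4,5,6}; col 4 has {1,3}; box has {1,3,5} → only 2 remains.
A3 = 3: row 3 has {1,2,4,6}; col 1 has {2,4,5}; box has {1,2,4,6} → only 3 remains.
C3 = 5: row 3 has {1,2,3,4,6}; col 3 has {1,2,6}; box has {1,2,3,4,6} → only 5 remains.
B6 = 5: row 6 has {1,2,3}; col 2 has {2,4,6}; box has {2} → only 5 remains.
C6 = 4: row 6 has {1,2,3,5}; col 3 has {1,2,5,6}; box has {2,5} → only 4 remains.
D6 = 6: row 6 has {1,2,3,4,5}; col 4 has {1,2,3}; box has {1,2,3} → only 6 remains.
A2 = 1: row 2 has {2,5}; col 1 has {2,3,4,5}; box has {2,4,5,6} → only 1 remains.
B2 = 3: row 2 has {1,2,5}; col 2 has {2,4,5,6}; box has {1,2,4,5,6} → only 3 remains.
D2 = 4: row 2 has {1,2,3,5}; col 4 has {1,2,3,6}; box has {1,2,3,5} → only 4 remains.
F2 = 6: row 2 has {1,2,3,4,5}; col 6 has {1,2,3,5}; box has {1,2,3,4,5} → only 6 remains.
A5 = 6: row 5 has {2}; col 1 has {1,2,3,4,5}; box has {2,4,5} → only 6 remains.
B5 = 1: row 5 has {2,6}; col 2 has {2,3,4,5,6}; box has {2,4,5,6} → only 1 remains.
C5 = 3: row 5 has {1,2,6}; col 3 has {1,2,4,5,6}; box has {1,2,4,5,6} → only 3 remains.
D5 = 5: row 5 has {1,2,3,6}; col 4 has {1,2,3,4,6}; box has {1,2,3,6} → only 5 remains.
F5 = 4: row 5 has {1,2,3,5,6}; col 6 has {1,2,3,5,6}; box has {1,2,3,5,6} → only 4 remains.

4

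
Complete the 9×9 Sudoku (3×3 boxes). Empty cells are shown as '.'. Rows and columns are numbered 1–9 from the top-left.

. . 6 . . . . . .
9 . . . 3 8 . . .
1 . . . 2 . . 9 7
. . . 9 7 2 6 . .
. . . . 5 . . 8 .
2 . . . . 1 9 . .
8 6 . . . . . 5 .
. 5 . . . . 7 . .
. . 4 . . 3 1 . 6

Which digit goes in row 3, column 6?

5

row 8, column 1 = 3: row 8 has {5,7}; col 1 has {1,2,8,9}; box has {4,5,6,8} → only 3 remains.
row 9, column 1 = 7: row 9 has {1,3,4,6}; col 1 has {1,2,3,8,9}; box has {3,4,5,6,8} → only 7 remains.
row 9, column 8 = 2: row 9 has {1,3,4,6,7}; col 8 has {5,8,9}; box has {1,5,6,7} → only 2 remains.
row 8, column 8 = 4: row 8 has {3,5,7}; col 8 has {2,5,8,9}; box has {1,2,5,6,7} → only 4 remains.
row 9, column 2 = 9: row 9 has {1,2,3,4,6,7}; col 2 has {5,6}; box has {3,4,5,6,7,8} → only 9 remains.
row 9, column 5 = 8: row 9 has {1,2,3,4,6,7,9}; col 5 has {2,3,5,7}; box has {3} → only 8 remains.
row 7, column 7 = 3: row 7 has {5,6,8}; col 7 has {1,6,7,9}; box has {1,2,4,5,6,7} → only 3 remains.
row 7, column 9 = 9: row 7 has {3,5,6,8}; col 9 has {6,7}; box has {1,2,3,4,5,6,7} → only 9 remains.
row 8, column 9 = 8: row 8 has {3,4,5,7}; col 9 has {6,7,9}; box has {1,2,3,4,5,6,7,9} → only 8 remains.
row 9, column 4 = 5: row 9 has {1,2,3,4,6,7,8,9}; col 4 has {9}; box has {3,8} → only 5 remains.
row 5, column 3 = 9: in row 5, 9 can only go here (every other open cell in that row sees a 9).
row 5, column 2 = 7: in row 5, 7 can only go here (every other open cell in that row sees a 7).
row 5, column 9 = 1: in row 5, 1 can only go here (every other open cell in that row sees a 1).
row 4, column 8 = 3: row 4 has {2,6,7,9}; col 8 has {2,4,5,8,9}; box has {1,6,8,9} → only 3 remains.
row 6, column 8 = 7: row 6 has {1,2,9}; col 8 has {2,3,4,5,8,9}; box has {1,3,6,8,9} → only 7 remains.
row 1, column 8 = 1: row 1 has {6}; col 8 has {2,3,4,5,7,8,9}; box has {7,9} → only 1 remains.
row 2, column 8 = 6: row 2 has {3,8,9}; col 8 has {1,2,3,4,5,7,8,9}; box has {1,7,9} → only 6 remains.
row 2, column 4 = 1: in row 2, 1 can only go here (every other open cell in that row sees a 1).
row 2, column 3 = 7: in row 2, 7 can only go here (every other open cell in that row sees a 7).
row 5, column 7 = 2: in row 5, 2 can only go here (every other open cell in that row sees a 2).
row 5, column 4 = 3: in row 5, 3 can only go here (every other open cell in that row sees a 3).
row 5, column 1 = 6: in column 1, 6 can only go here (every other open cell in that column sees a 6).
row 5, column 6 = 4: row 5 has {1,2,3,5,6,7,8,9}; col 6 has {1,2,3,8}; box has {1,2,3,5,7,9} → only 4 remains.
row 6, column 5 = 6: row 6 has {1,2,7,9}; col 5 has {2,3,5,7,8}; box has {1,2,3,4,5,7,9} → only 6 remains.
row 7, column 6 = 7: row 7 has {3,5,6,8,9}; col 6 has {1,2,3,4,8}; box has {3,5,8} → only 7 remains.
row 6, column 4 = 8: row 6 has {1,2,6,7,9}; col 4 has {1,3,5,9}; box has {1,2,3,4,5,6,7,9} → only 8 remains.
row 1, column 4 = 7: in row 1, 7 can only go here (every other open cell in that row sees a 7).
row 4, column 2 = 1: in column 2, 1 can only go here (every other open cell in that column sees a 1).
row 4, column 3 = 8: in row 4, 8 can only go here (every other open cell in that row sees an 8).
row 1, column 9 = 3: in column 9, 3 can only go here (every other open cell in that column sees a 3).
row 1, column 2 = 2: in row 1, 2 can only go here (every other open cell in that row sees a 2).
row 2, column 2 = 4: row 2 has {1,3,6,7,8,9}; col 2 has {1,2,5,6,7,9}; box has {1,2,6,7,9} → only 4 remains.
row 2, column 7 = 5: row 2 has {1,3,4,6,7,8,9}; col 7 has {1,2,3,6,7,9}; box has {1,3,6,7,9} → only 5 remains.
row 2, column 9 = 2: row 2 has {1,3,4,5,6,7,8,9}; col 9 has {1,3,6,7,8,9}; box has {1,3,5,6,7,9} → only 2 remains.
row 6, column 2 = 3: row 6 has {1,2,6,7,8,9}; col 2 has {1,2,4,5,6,7,9}; box has {1,2,6,7,8,9} → only 3 remains.
row 6, column 3 = 5: row 6 has {1,2,3,6,7,8,9}; col 3 has {4,6,7,8,9}; box has {1,2,3,6,7,8,9} → only 5 remains.
row 6, column 9 = 4: row 6 has {1,2,3,5,6,7,8,9}; col 9 has {1,2,3,6,7,8,9}; box has {1,2,3,6,7,8,9} → only 4 remains.
row 1, column 1 = 5: row 1 has {1,2,3,6,7}; col 1 has {1,2,3,6,7,8,9}; box has {1,2,4,6,7,9} → only 5 remains.
row 1, column 6 = 9: row 1 has {1,2,3,5,6,7}; col 6 has {1,2,3,4,7,8}; box has {1,2,3,7,8} → only 9 remains.
row 3, column 2 = 8: row 3 has {1,2,7,9}; col 2 has {1,2,3,4,5,6,7,9}; box has {1,2,4,5,6,7,9} → only 8 remains.
row 3, column 3 = 3: row 3 has {1,2,7,8,9}; col 3 has {4,5,6,7,8,9}; box has {1,2,4,5,6,7,8,9} → only 3 remains.
row 3, column 7 = 4: row 3 has {1,2,3,7,8,9}; col 7 has {1,2,3,5,6,7,9}; box has {1,2,3,5,6,7,9} → only 4 remains.
row 4, column 1 = 4: row 4 has {1,2,3,6,7,8,9}; col 1 has {1,2,3,5,6,7,8,9}; box has {1,2,3,5,6,7,8,9} → only 4 remains.
row 4, column 9 = 5: row 4 has {1,2,3,4,6,7,8,9}; col 9 has {1,2,3,4,6,7,8,9}; box has {1,2,3,4,6,7,8,9} → only 5 remains.
row 8, column 6 = 6: row 8 has {3,4,5,7,8}; col 6 has {1,2,3,4,7,8,9}; box has {3,5,7,8} → only 6 remains.
row 1, column 5 = 4: row 1 has {1,2,3,5,6,7,9}; col 5 has {2,3,5,6,7,8}; box has {1,2,3,7,8,9} → only 4 remains.
row 1, column 7 = 8: row 1 has {1,2,3,4,5,6,7,9}; col 7 has {1,2,3,4,5,6,7,9}; box has {1,2,3,4,5,6,7,9} → only 8 remains.
row 3, column 4 = 6: row 3 has {1,2,3,4,7,8,9}; col 4 has {1,3,5,7,8,9}; box has {1,2,3,4,7,8,9} → only 6 remains.
row 3, column 6 = 5: row 3 has {1,2,3,4,6,7,8,9}; col 6 has {1,2,3,4,6,7,8,9}; box has {1,2,3,4,6,7,8,9} → only 5 remains.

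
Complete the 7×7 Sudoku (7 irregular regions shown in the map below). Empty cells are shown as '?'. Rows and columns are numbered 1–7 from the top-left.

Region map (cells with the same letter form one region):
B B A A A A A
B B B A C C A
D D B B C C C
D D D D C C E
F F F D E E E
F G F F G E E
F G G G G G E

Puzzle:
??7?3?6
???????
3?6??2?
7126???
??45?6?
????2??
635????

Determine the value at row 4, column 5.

4

row 3, column 2 = 4: row 3 has {2,3,6}; col 2 has {1,3}; region has {1,2,3,5,6,7} → only 4 remains.
row 2, column 5 = 6: in row 2, 6 can only go here (every other open cell in that row sees a 6).
row 5, column 7 = 3: in row 5, 3 can only go here (every other open cell in that row sees a 3).
row 4, column 6 = 3: in row 4, 3 can only go here (every other open cell in that row sees a 3).
row 2, column 3 = 3: in row 2, 3 can only go here (every other open cell in that row sees a 3).
row 6, column 3 = 1: row 6 has {2}; col 3 has {2,3,4,5,6,7}; region has {4,6} → only 1 remains.
row 5, column 1 = 2: row 5 has {3,4,5,6}; col 1 has {3,6,7}; region has {1,4,6} → only 2 remains.
row 5, column 2 = 7: row 5 has {2,3,4,5,6}; col 2 has {1,3,4}; region has {1,2,4,6} → only 7 remains.
row 5, column 5 = 1: row 5 has {2,3,4,5,6,7}; col 5 has {2,3,6}; region has {3,6} → only 1 remains.
row 6, column 1 = 5: row 6 has {1,2}; col 1 has {2,3,6,7}; region has {1,2,4,6,7} → only 5 remains.
row 6, column 2 = 6: row 6 has {1,2,5}; col 2 has {1,3,4,7}; region has {2,3,5} → only 6 remains.
row 6, column 4 = 3: row 6 has {1,2,5,6}; col 4 has {5,6}; region has {1,2,4,5,6,7} → only 3 remains.
row 2, column 6 = 7: in row 2, 7 can only go here (every other open cell in that row sees a 7).
row 3, column 5 = 5: row 3 has {2,3,4,6}; col 5 has {1,2,3,6}; region has {2,3,6,7} → only 5 remains.
row 3, column 7 = 1: row 3 has {2,3,4,5,6}; col 7 has {3,6}; region has {2,3,5,6,7} → only 1 remains.
row 4, column 5 = 4: row 4 has {1,2,3,6,7}; col 5 has {1,2,3,5,6}; region has {1,2,3,5,6,7} → only 4 remains.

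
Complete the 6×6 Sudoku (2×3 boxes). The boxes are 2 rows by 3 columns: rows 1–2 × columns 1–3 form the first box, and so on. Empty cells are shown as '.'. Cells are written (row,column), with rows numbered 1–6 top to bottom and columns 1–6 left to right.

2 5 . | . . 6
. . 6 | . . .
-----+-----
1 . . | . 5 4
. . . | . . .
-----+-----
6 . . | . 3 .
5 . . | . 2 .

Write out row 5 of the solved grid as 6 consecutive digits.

612435

(6,6) = 1 (sole candidate).
(5,6) = 5: row 5 has {3,6}; col 6 has {1,4,6}; box has {1,2,3} → only 5 remains.
(5,4) = 4: row 5 has {3,5,6}; col 4 has {}; box has {1,2,3,5} → only 4 remains.
(6,4) = 6 (sole candidate).
(2,4) = 5 (hidden single in row 2).
(2,6) = 2 (hidden single in row 2).
(4,6) = 3 (sole candidate).
(3,4) = 2 (sole candidate).
(4,1) = 4 (sole candidate).
(4,4) = 1 (sole candidate).
(4,5) = 6 (sole candidate).
(1,4) = 3 (sole candidate).
(2,1) = 3 (sole candidate).
(3,3) = 3 (sole candidate).
(4,2) = 2 (sole candidate).
(4,3) = 5 (sole candidate).
(5,2) = 1: row 5 has {3,4,5,6}; col 2 has {2,5}; box has {5,6} → only 1 remains.
(5,3) = 2: row 5 has {1,3,4,5,6}; col 3 has {3,5,6}; box has {1,5,6} → only 2 remains.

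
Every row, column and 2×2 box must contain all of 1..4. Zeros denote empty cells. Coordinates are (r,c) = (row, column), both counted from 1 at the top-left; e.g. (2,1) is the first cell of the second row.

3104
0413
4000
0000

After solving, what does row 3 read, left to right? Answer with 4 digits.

(1,3) = 2 (sole candidate).
(2,1) = 2 (sole candidate).
(3,3) = 3: row 3 has {4}; col 3 has {1,2}; box has {} → only 3 remains.
(4,1) = 1 (sole candidate).
(4,3) = 4 (sole candidate).
(4,4) = 2 (sole candidate).
(3,2) = 2: row 3 has {3,4}; col 2 has {1,4}; box has {1,4} → only 2 remains.
(3,4) = 1: row 3 has {2,3,4}; col 4 has {2,3,4}; box has {2,3,4} → only 1 remains.

4231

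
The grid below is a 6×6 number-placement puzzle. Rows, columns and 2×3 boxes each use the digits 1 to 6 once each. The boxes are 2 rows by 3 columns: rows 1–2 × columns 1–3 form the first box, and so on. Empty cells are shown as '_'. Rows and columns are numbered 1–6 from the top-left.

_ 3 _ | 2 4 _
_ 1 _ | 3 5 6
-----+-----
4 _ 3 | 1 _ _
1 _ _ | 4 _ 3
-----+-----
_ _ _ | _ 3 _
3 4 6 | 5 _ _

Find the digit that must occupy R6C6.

R1C3 = 5 (sole candidate).
R1C6 = 1 (sole candidate).
R2C1 = 2 (sole candidate).
R2C3 = 4 (sole candidate).
R4C3 = 2 (sole candidate).
R4C5 = 6 (sole candidate).
R5C1 = 5 (sole candidate).
R5C2 = 2 (sole candidate).
R5C3 = 1 (sole candidate).
R5C4 = 6 (sole candidate).
R5C6 = 4 (sole candidate).
R6C6 = 2: row 6 has {3,4,5,6}; col 6 has {1,3,4,6}; box has {3,4,5,6} → only 2 remains.

2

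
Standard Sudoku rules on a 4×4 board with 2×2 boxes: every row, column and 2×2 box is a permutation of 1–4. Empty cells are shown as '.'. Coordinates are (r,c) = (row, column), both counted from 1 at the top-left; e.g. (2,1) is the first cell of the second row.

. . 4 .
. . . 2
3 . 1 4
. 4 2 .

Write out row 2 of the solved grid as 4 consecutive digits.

(2,3) = 3: row 2 has {2}; col 3 has {1,2,4}; box has {2,4} → only 3 remains.
(3,2) = 2: row 3 has {1,3,4}; col 2 has {4}; box has {3,4} → only 2 remains.
(4,1) = 1: row 4 has {2,4}; col 1 has {3}; box has {2,3,4} → only 1 remains.
(4,4) = 3: row 4 has {1,2,4}; col 4 has {2,4}; box has {1,2,4} → only 3 remains.
(1,1) = 2: row 1 has {4}; col 1 has {1,3}; box has {} → only 2 remains.
(1,4) = 1: row 1 has {2,4}; col 4 has {2,3,4}; box has {2,3,4} → only 1 remains.
(2,1) = 4: row 2 has {2,3}; col 1 has {1,2,3}; box has {2} → only 4 remains.
(2,2) = 1: row 2 has {2,3,4}; col 2 has {2,4}; box has {2,4} → only 1 remains.

4132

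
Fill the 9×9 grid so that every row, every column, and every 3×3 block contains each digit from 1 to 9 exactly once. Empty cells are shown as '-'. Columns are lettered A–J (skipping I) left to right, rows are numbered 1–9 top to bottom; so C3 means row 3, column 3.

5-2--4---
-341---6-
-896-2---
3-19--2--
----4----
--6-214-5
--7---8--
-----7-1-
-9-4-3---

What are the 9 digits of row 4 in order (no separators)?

341975286

A2 = 7: row 2 has {1,3,4,6}; col 1 has {3,5}; box has {2,3,4,5,8,9} → only 7 remains.
A3 = 1: row 3 has {2,6,8,9}; col 1 has {3,5,7}; box has {2,3,4,5,7,8,9} → only 1 remains.
B6 = 7: row 6 has {1,2,4,5,6}; col 2 has {3,8,9}; box has {1,3,6} → only 7 remains.
B1 = 6: row 1 has {2,4,5}; col 2 has {3,7,8,9}; box has {1,2,3,4,5,7,8,9} → only 6 remains.
J2 = 2: in row 2, 2 can only go here (every other open cell in that row sees a 2).
B4 = 4: in row 4, 4 can only go here (every other open cell in that row sees a 4).
E9 = 1: in row 9, 1 can only go here (every other open cell in that row sees a 1).
B7 = 1: in row 7, 1 can only go here (every other open cell in that row sees a 1).
C8 = 3: in column 3, 3 can only go here (every other open cell in that column sees a 3).
Singles propagation stalls; H4 is still open with candidates {7,8}.
  Try H4 = 7: this forces D5=7, D6=3, D1=8; then row 2 has no cell left for 8 — contradiction.
So H4 = 8.
J1 = 8 (hidden single in column 9).
G1 = 1 (hidden single in row 1).
J5 = 1 (hidden single in row 5).
Singles propagation stalls; F4 is still open with candidates {5,6}.
  Try F4 = 6: this forces J4=7, J9=6, E4=5, F5=8, D6=3, H6=9, D1=7; then D5 has no candidate left — contradiction.
So F4 = 5.
Singles propagation stalls; E4 is still open with candidates {6,7}.
  Try E4 = 6: this forces J4=7, F5=8, D6=3, H6=9, J9=6, D1=7; then D5 has no candidate left — contradiction.
So E4 = 7.
J4 = 6: row 4 has {1,2,3,4,5,7,8,9}; col 9 has {1,2,5,8}; box has {1,2,4,5,8} → only 6 remains.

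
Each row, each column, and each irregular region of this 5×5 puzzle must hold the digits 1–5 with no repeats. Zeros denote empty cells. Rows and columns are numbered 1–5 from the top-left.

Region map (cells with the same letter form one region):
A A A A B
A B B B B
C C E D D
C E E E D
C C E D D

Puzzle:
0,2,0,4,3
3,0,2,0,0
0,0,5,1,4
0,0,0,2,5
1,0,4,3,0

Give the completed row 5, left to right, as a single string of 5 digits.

15432

row 1, column 1 = 5 (sole candidate).
row 1, column 3 = 1 (sole candidate).
row 2, column 4 = 5 (sole candidate).
row 2, column 5 = 1 (sole candidate).
row 3, column 1 = 2 (sole candidate).
row 3, column 2 = 3 (sole candidate).
row 4, column 1 = 4 (sole candidate).
row 4, column 2 = 1 (sole candidate).
row 4, column 3 = 3 (sole candidate).
row 5, column 2 = 5: row 5 has {1,3,4}; col 2 has {1,2,3}; region has {1,2,3,4} → only 5 remains.
row 5, column 5 = 2: row 5 has {1,3,4,5}; col 5 has {1,3,4,5}; region has {1,3,4,5} → only 2 remains.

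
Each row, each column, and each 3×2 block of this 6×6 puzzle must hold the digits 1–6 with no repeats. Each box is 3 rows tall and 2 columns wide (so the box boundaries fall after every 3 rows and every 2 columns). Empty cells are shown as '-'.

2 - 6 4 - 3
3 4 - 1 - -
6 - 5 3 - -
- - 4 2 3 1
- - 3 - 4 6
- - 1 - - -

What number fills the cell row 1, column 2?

row 2, column 3 = 2 (sole candidate).
row 2, column 6 = 5 (sole candidate).
row 3, column 2 = 1 (sole candidate).
row 3, column 5 = 2 (sole candidate).
row 3, column 6 = 4 (sole candidate).
row 4, column 1 = 5 (sole candidate).
row 4, column 2 = 6 (sole candidate).
row 5, column 1 = 1 (sole candidate).
row 5, column 2 = 2 (sole candidate).
row 5, column 4 = 5 (sole candidate).
row 6, column 1 = 4 (sole candidate).
row 6, column 2 = 3 (sole candidate).
row 6, column 4 = 6 (sole candidate).
row 6, column 5 = 5 (sole candidate).
row 6, column 6 = 2 (sole candidate).
row 1, column 2 = 5: row 1 has {2,3,4,6}; col 2 has {1,2,3,4,6}; box has {1,2,3,4,6} → only 5 remains.

5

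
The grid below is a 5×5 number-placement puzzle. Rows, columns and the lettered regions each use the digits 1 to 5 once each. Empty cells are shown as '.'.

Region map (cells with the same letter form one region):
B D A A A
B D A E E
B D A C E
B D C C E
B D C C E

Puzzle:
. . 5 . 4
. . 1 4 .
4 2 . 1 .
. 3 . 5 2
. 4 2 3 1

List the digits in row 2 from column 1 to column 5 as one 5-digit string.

r1c2 = 1 (sole candidate).
r1c4 = 2 (sole candidate).
r2c2 = 5: row 2 has {1,4}; col 2 has {1,2,3,4}; region has {1,2,3,4} → only 5 remains.
r2c5 = 3: row 2 has {1,4,5}; col 5 has {1,2,4}; region has {1,2,4} → only 3 remains.
r3c3 = 3 (sole candidate).
r3c5 = 5 (sole candidate).
r4c1 = 1 (sole candidate).
r4c3 = 4 (sole candidate).
r5c1 = 5 (sole candidate).
r1c1 = 3 (sole candidate).
r2c1 = 2: row 2 has {1,3,4,5}; col 1 has {1,3,4,5}; region has {1,3,4,5} → only 2 remains.

25143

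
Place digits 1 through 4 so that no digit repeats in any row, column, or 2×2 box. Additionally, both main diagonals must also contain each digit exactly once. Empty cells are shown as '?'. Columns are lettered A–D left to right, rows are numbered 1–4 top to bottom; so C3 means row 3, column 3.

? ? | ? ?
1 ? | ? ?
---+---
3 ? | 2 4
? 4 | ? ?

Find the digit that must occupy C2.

4

A1 = 4: row 1 has {}; col 1 has {1,3}; box has {1}; main diagonal has {2} → only 4 remains.
B2 = 3: row 2 has {1}; col 2 has {4}; box has {1,4}; main diagonal has {2,4} → only 3 remains.
C2 = 4: row 2 has {1,3}; col 3 has {2}; box has {}; anti-diagonal has {} → only 4 remains.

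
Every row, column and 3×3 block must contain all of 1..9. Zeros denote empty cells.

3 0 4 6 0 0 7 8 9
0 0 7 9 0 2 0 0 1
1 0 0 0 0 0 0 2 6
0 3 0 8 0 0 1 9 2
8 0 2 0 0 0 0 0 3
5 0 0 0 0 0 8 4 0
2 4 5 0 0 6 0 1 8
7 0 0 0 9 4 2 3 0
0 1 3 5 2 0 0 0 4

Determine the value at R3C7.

4

R2C1 = 6 (sole candidate).
R2C8 = 5 (sole candidate).
R4C1 = 4 (sole candidate).
R4C3 = 6 (sole candidate).
R6C9 = 7 (sole candidate).
R7C7 = 9 (sole candidate).
R8C3 = 8 (sole candidate).
R8C4 = 1 (sole candidate).
R8C9 = 5 (sole candidate).
R9C1 = 9 (sole candidate).
R9C7 = 6 (sole candidate).
R9C8 = 7 (sole candidate).
R2C2 = 8 (sole candidate).
R3C3 = 9 (sole candidate).
R5C7 = 5 (sole candidate).
R5C8 = 6 (sole candidate).
R6C2 = 9 (sole candidate).
R6C3 = 1 (sole candidate).
R6C6 = 3 (sole candidate).
R8C2 = 6 (sole candidate).
R9C6 = 8 (sole candidate).
R3C2 = 5 (sole candidate).
R3C6 = 7 (sole candidate).
R4C6 = 5 (sole candidate).
R5C2 = 7 (sole candidate).
R5C4 = 4 (sole candidate).
R5C5 = 1 (sole candidate).
R5C6 = 9 (sole candidate).
R6C4 = 2 (sole candidate).
R6C5 = 6 (sole candidate).
R1C2 = 2 (sole candidate).
R1C5 = 5 (sole candidate).
R1C6 = 1 (sole candidate).
R3C4 = 3 (sole candidate).
R3C7 = 4: row 3 has {1,2,3,5,6,7,9}; col 7 has {1,2,5,6,7,8,9}; box has {1,2,5,6,7,8,9} → only 4 remains.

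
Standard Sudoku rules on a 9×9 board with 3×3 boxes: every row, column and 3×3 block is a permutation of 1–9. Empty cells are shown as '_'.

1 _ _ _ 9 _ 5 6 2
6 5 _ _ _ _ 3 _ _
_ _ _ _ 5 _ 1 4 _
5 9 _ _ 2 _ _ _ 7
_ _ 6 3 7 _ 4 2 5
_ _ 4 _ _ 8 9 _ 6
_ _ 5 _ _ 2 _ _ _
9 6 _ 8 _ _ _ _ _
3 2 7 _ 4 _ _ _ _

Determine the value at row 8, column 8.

5

row 4, column 7 = 8: row 4 has {2,5,7,9}; col 7 has {1,3,4,5,9}; box has {2,4,5,6,7,9} → only 8 remains.
row 5, column 1 = 8: row 5 has {2,3,4,5,6,7}; col 1 has {1,3,5,6,9}; box has {4,5,6,9} → only 8 remains.
row 5, column 2 = 1: row 5 has {2,3,4,5,6,7,8}; col 2 has {2,5,6,9}; box has {4,5,6,8,9} → only 1 remains.
row 5, column 6 = 9: row 5 has {1,2,3,4,5,6,7,8}; col 6 has {2,8}; box has {2,3,7,8} → only 9 remains.
row 6, column 5 = 1: row 6 has {4,6,8,9}; col 5 has {2,4,5,7,9}; box has {2,3,7,8,9} → only 1 remains.
row 6, column 8 = 3: row 6 has {1,4,6,8,9}; col 8 has {2,4,6}; box has {2,4,5,6,7,8,9} → only 3 remains.
row 7, column 1 = 4: row 7 has {2,5}; col 1 has {1,3,5,6,8,9}; box has {2,3,5,6,7,9} → only 4 remains.
row 7, column 2 = 8: row 7 has {2,4,5}; col 2 has {1,2,5,6,9}; box has {2,3,4,5,6,7,9} → only 8 remains.
row 8, column 3 = 1: row 8 has {6,8,9}; col 3 has {4,5,6,7}; box has {2,3,4,5,6,7,8,9} → only 1 remains.
row 8, column 5 = 3: row 8 has {1,6,8,9}; col 5 has {1,2,4,5,7,9}; box has {2,4,8} → only 3 remains.
row 8, column 9 = 4: row 8 has {1,3,6,8,9}; col 9 has {2,5,6,7}; box has {} → only 4 remains.
row 9, column 7 = 6: row 9 has {2,3,4,7}; col 7 has {1,3,4,5,8,9}; box has {4} → only 6 remains.
row 2, column 5 = 8: row 2 has {3,5,6}; col 5 has {1,2,3,4,5,7,9}; box has {5,9} → only 8 remains.
row 2, column 9 = 9: row 2 has {3,5,6,8}; col 9 has {2,4,5,6,7}; box has {1,2,3,4,5,6} → only 9 remains.
row 3, column 9 = 8: row 3 has {1,4,5}; col 9 has {2,4,5,6,7,9}; box has {1,2,3,4,5,6,9} → only 8 remains.
row 4, column 3 = 3: row 4 has {2,5,7,8,9}; col 3 has {1,4,5,6,7}; box has {1,4,5,6,8,9} → only 3 remains.
row 4, column 8 = 1: row 4 has {2,3,5,7,8,9}; col 8 has {2,3,4,6}; box has {2,3,4,5,6,7,8,9} → only 1 remains.
row 6, column 2 = 7: row 6 has {1,3,4,6,8,9}; col 2 has {1,2,5,6,8,9}; box has {1,3,4,5,6,8,9} → only 7 remains.
row 6, column 4 = 5: row 6 has {1,3,4,6,7,8,9}; col 4 has {3,8}; box has {1,2,3,7,8,9} → only 5 remains.
row 7, column 5 = 6: row 7 has {2,4,5,8}; col 5 has {1,2,3,4,5,7,8,9}; box has {2,3,4,8} → only 6 remains.
row 7, column 7 = 7: row 7 has {2,4,5,6,8}; col 7 has {1,3,4,5,6,8,9}; box has {4,6} → only 7 remains.
row 7, column 8 = 9: row 7 has {2,4,5,6,7,8}; col 8 has {1,2,3,4,6}; box has {4,6,7} → only 9 remains.
row 8, column 7 = 2: row 8 has {1,3,4,6,8,9}; col 7 has {1,3,4,5,6,7,8,9}; box has {4,6,7,9} → only 2 remains.
row 8, column 8 = 5: row 8 has {1,2,3,4,6,8,9}; col 8 has {1,2,3,4,6,9}; box has {2,4,6,7,9} → only 5 remains.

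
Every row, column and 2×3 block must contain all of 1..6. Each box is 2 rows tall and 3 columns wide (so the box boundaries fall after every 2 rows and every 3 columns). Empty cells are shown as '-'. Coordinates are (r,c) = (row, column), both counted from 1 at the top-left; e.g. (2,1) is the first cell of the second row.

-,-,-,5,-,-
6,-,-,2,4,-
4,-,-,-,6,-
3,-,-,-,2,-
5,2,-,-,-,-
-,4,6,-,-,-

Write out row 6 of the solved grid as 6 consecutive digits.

146352

(6,1) = 1: row 6 has {4,6}; col 1 has {3,4,5,6}; box has {2,4,5,6} → only 1 remains.
(6,4) = 3: row 6 has {1,4,6}; col 4 has {2,5}; box has {} → only 3 remains.
(6,5) = 5: row 6 has {1,3,4,6}; col 5 has {2,4,6}; box has {3} → only 5 remains.
(6,6) = 2: row 6 has {1,3,4,5,6}; col 6 has {}; box has {3,5} → only 2 remains.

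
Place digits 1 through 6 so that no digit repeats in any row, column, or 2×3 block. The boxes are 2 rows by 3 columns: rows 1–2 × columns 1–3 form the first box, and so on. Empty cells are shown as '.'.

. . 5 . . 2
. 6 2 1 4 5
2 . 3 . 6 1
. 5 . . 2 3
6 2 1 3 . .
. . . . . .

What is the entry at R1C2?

R1C4 = 6: row 1 has {2,5}; col 4 has {1,3}; box has {1,2,4,5} → only 6 remains.
R1C5 = 3: row 1 has {2,5,6}; col 5 has {2,4,6}; box has {1,2,4,5,6} → only 3 remains.
R2C1 = 3: row 2 has {1,2,4,5,6}; col 1 has {2,6}; box has {2,5,6} → only 3 remains.
R3C2 = 4: row 3 has {1,2,3,6}; col 2 has {2,5,6}; box has {2,3,5} → only 4 remains.
R3C4 = 5: row 3 has {1,2,3,4,6}; col 4 has {1,3,6}; box has {1,2,3,6} → only 5 remains.
R4C1 = 1: row 4 has {2,3,5}; col 1 has {2,3,6}; box has {2,3,4,5} → only 1 remains.
R4C3 = 6: row 4 has {1,2,3,5}; col 3 has {1,2,3,5}; box has {1,2,3,4,5} → only 6 remains.
R4C4 = 4: row 4 has {1,2,3,5,6}; col 4 has {1,3,5,6}; box has {1,2,3,5,6} → only 4 remains.
R5C5 = 5: row 5 has {1,2,3,6}; col 5 has {2,3,4,6}; box has {3} → only 5 remains.
R5C6 = 4: row 5 has {1,2,3,5,6}; col 6 has {1,2,3,5}; box has {3,5} → only 4 remains.
R6C2 = 3: row 6 has {}; col 2 has {2,4,5,6}; box has {1,2,6} → only 3 remains.
R6C3 = 4: row 6 has {3}; col 3 has {1,2,3,5,6}; box has {1,2,3,6} → only 4 remains.
R6C4 = 2: row 6 has {3,4}; col 4 has {1,3,4,5,6}; box has {3,4,5} → only 2 remains.
R6C5 = 1: row 6 has {2,3,4}; col 5 has {2,3,4,5,6}; box has {2,3,4,5} → only 1 remains.
R6C6 = 6: row 6 has {1,2,3,4}; col 6 has {1,2,3,4,5}; box has {1,2,3,4,5} → only 6 remains.
R1C1 = 4: row 1 has {2,3,5,6}; col 1 has {1,2,3,6}; box has {2,3,5,6} → only 4 remains.
R1C2 = 1: row 1 has {2,3,4,5,6}; col 2 has {2,3,4,5,6}; box has {2,3,4,5,6} → only 1 remains.

1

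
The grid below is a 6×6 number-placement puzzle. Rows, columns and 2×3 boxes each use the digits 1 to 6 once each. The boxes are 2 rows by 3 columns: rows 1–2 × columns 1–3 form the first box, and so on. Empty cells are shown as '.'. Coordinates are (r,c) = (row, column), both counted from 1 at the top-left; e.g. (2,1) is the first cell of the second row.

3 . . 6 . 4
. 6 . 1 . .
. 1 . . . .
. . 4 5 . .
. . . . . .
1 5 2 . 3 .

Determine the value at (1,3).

(1,2) = 2 (sole candidate).
(1,5) = 5 (sole candidate).
(2,3) = 5 (sole candidate).
(2,5) = 2 (sole candidate).
(2,6) = 3 (sole candidate).
(4,2) = 3 (sole candidate).
(5,2) = 4 (sole candidate).
(5,4) = 2 (sole candidate).
(6,4) = 4 (sole candidate).
(6,6) = 6 (sole candidate).
(1,3) = 1: row 1 has {2,3,4,5,6}; col 3 has {2,4,5}; box has {2,3,5,6} → only 1 remains.

1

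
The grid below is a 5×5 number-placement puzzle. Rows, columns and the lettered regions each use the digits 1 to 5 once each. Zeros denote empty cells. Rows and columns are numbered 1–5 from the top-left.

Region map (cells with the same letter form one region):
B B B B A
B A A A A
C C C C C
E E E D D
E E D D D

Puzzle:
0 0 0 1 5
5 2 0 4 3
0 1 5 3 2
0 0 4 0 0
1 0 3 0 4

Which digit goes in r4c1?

2

r1c3 = 2: row 1 has {1,5}; col 3 has {3,4,5}; region has {1,5} → only 2 remains.
r2c3 = 1: row 2 has {2,3,4,5}; col 3 has {2,3,4,5}; region has {2,3,4,5} → only 1 remains.
r3c1 = 4: row 3 has {1,2,3,5}; col 1 has {1,5}; region has {1,2,3,5} → only 4 remains.
r4c5 = 1: row 4 has {4}; col 5 has {2,3,4,5}; region has {3,4} → only 1 remains.
r5c2 = 5: row 5 has {1,3,4}; col 2 has {1,2}; region has {1,4} → only 5 remains.
r5c4 = 2: row 5 has {1,3,4,5}; col 4 has {1,3,4}; region has {1,3,4} → only 2 remains.
r1c1 = 3: row 1 has {1,2,5}; col 1 has {1,4,5}; region has {1,2,5} → only 3 remains.
r1c2 = 4: row 1 has {1,2,3,5}; col 2 has {1,2,5}; region has {1,2,3,5} → only 4 remains.
r4c1 = 2: row 4 has {1,4}; col 1 has {1,3,4,5}; region has {1,4,5} → only 2 remains.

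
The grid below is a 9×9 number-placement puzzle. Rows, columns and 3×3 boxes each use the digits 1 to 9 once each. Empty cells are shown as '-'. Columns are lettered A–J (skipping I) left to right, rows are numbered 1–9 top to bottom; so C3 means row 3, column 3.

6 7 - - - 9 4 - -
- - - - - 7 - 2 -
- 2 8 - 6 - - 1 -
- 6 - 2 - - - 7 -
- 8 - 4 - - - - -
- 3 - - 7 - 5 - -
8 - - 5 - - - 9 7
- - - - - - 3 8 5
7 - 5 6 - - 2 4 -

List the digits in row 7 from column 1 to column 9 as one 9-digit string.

D3 = 3: row 3 has {1,2,6,8}; col 4 has {2,4,5,6}; box has {6,7,9} → only 3 remains.
J3 = 9: row 3 has {1,2,3,6,8}; col 9 has {5,7}; box has {1,2,4} → only 9 remains.
H6 = 6: row 6 has {3,5,7}; col 8 has {1,2,4,7,8,9}; box has {5,7} → only 6 remains.
J9 = 1: row 9 has {2,4,5,6,7}; col 9 has {5,7,9}; box has {2,3,4,5,7,8,9} → only 1 remains.
G3 = 7: row 3 has {1,2,3,6,8,9}; col 7 has {2,3,4,5}; box has {1,2,4,9} → only 7 remains.
H5 = 3: row 5 has {4,8}; col 8 has {1,2,4,6,7,8,9}; box has {5,6,7} → only 3 remains.
J5 = 2: row 5 has {3,4,8}; col 9 has {1,5,7,9}; box has {3,5,6,7} → only 2 remains.
G7 = 6: row 7 has {5,7,8,9}; col 7 has {2,3,4,5,7}; box has {1,2,3,4,5,7,8,9} → only 6 remains.
B9 = 9: row 9 has {1,2,4,5,6,7}; col 2 has {2,3,6,7,8}; box has {5,7,8} → only 9 remains.
H1 = 5: row 1 has {4,6,7,9}; col 8 has {1,2,3,4,6,7,8,9}; box has {1,2,4,7,9} → only 5 remains.
G2 = 8: row 2 has {2,7}; col 7 has {2,3,4,5,6,7}; box has {1,2,4,5,7,9} → only 8 remains.
J1 = 3: row 1 has {4,5,6,7,9}; col 9 has {1,2,5,7,9}; box has {1,2,4,5,7,8,9} → only 3 remains.
D2 = 1: row 2 has {2,7,8}; col 4 has {2,3,4,5,6}; box has {3,6,7,9} → only 1 remains.
J2 = 6: row 2 has {1,2,7,8}; col 9 has {1,2,3,5,7,9}; box has {1,2,3,4,5,7,8,9} → only 6 remains.
C1 = 1: row 1 has {3,4,5,6,7,9}; col 3 has {5,8}; box has {2,6,7,8} → only 1 remains.
D1 = 8: row 1 has {1,3,4,5,6,7,9}; col 4 has {1,2,3,4,5,6}; box has {1,3,6,7,9} → only 8 remains.
E1 = 2: row 1 has {1,3,4,5,6,7,8,9}; col 5 has {6,7}; box has {1,3,6,7,8,9} → only 2 remains.
D6 = 9: row 6 has {3,5,6,7}; col 4 has {1,2,3,4,5,6,8}; box has {2,4,7} → only 9 remains.
D8 = 7: row 8 has {3,5,8}; col 4 has {1,2,3,4,5,6,8,9}; box has {5,6} → only 7 remains.
F5 = 6: in row 5, 6 can only go here (every other open cell in that row sees a 6).
C5 = 7: in row 5, 7 can only go here (every other open cell in that row sees a 7).
C8 = 6: in row 8, 6 can only go here (every other open cell in that row sees a 6).
E8 = 9: in row 8, 9 can only go here (every other open cell in that row sees a 9).
A2 = 3: in column 1, 3 can only go here (every other open cell in that column sees a 3).
C2 = 9: in row 2, 9 can only go here (every other open cell in that row sees a 9).
C4 = 4: row 4 has {2,6,7}; col 3 has {1,5,6,7,8,9}; box has {3,6,7,8} → only 4 remains.
J4 = 8: row 4 has {2,4,6,7}; col 9 has {1,2,3,5,6,7,9}; box has {2,3,5,6,7} → only 8 remains.
C6 = 2: row 6 has {3,5,6,7,9}; col 3 has {1,4,5,6,7,8,9}; box has {3,4,6,7,8} → only 2 remains.
J6 = 4: row 6 has {2,3,5,6,7,9}; col 9 has {1,2,3,5,6,7,8,9}; box has {2,3,5,6,7,8} → only 4 remains.
C7 = 3: row 7 has {5,6,7,8,9}; col 3 has {1,2,4,5,6,7,8,9}; box has {5,6,7,8,9} → only 3 remains.
A6 = 1: row 6 has {2,3,4,5,6,7,9}; col 1 has {3,6,7,8}; box has {2,3,4,6,7,8} → only 1 remains.
F6 = 8: row 6 has {1,2,3,4,5,6,7,9}; col 6 has {6,7,9}; box has {2,4,6,7,9} → only 8 remains.
F9 = 3: row 9 has {1,2,4,5,6,7,9}; col 6 has {6,7,8,9}; box has {5,6,7,9} → only 3 remains.
E9 = 8: row 9 has {1,2,3,4,5,6,7,9}; col 5 has {2,6,7,9}; box has {3,5,6,7,9} → only 8 remains.
E4 = 3: in row 4, 3 can only go here (every other open cell in that row sees a 3).
F7 = 2: in row 7, 2 can only go here (every other open cell in that row sees a 2).
A8 = 2: in row 8, 2 can only go here (every other open cell in that row sees a 2).
A3 = 4: in column 1, 4 can only go here (every other open cell in that column sees a 4).
B2 = 5: row 2 has {1,2,3,6,7,8,9}; col 2 has {2,3,6,7,8,9}; box has {1,2,3,4,6,7,8,9} → only 5 remains.
E2 = 4: row 2 has {1,2,3,5,6,7,8,9}; col 5 has {2,3,6,7,8,9}; box has {1,2,3,6,7,8,9} → only 4 remains.
F3 = 5: row 3 has {1,2,3,4,6,7,8,9}; col 6 has {2,3,6,7,8,9}; box has {1,2,3,4,6,7,8,9} → only 5 remains.
F4 = 1: row 4 has {2,3,4,6,7,8}; col 6 has {2,3,5,6,7,8,9}; box has {2,3,4,6,7,8,9} → only 1 remains.
G4 = 9: row 4 has {1,2,3,4,6,7,8}; col 7 has {2,3,4,5,6,7,8}; box has {2,3,4,5,6,7,8} → only 9 remains.
E5 = 5: row 5 has {2,3,4,6,7,8}; col 5 has {2,3,4,6,7,8,9}; box has {1,2,3,4,6,7,8,9} → only 5 remains.
G5 = 1: row 5 has {2,3,4,5,6,7,8}; col 7 has {2,3,4,5,6,7,8,9}; box has {2,3,4,5,6,7,8,9} → only 1 remains.
E7 = 1: row 7 has {2,3,5,6,7,8,9}; col 5 has {2,3,4,5,6,7,8,9}; box has {2,3,5,6,7,8,9} → only 1 remains.
F8 = 4: row 8 has {2,3,5,6,7,8,9}; col 6 has {1,2,3,5,6,7,8,9}; box has {1,2,3,5,6,7,8,9} → only 4 remains.
A4 = 5: row 4 has {1,2,3,4,6,7,8,9}; col 1 has {1,2,3,4,6,7,8}; box has {1,2,3,4,6,7,8} → only 5 remains.
A5 = 9: row 5 has {1,2,3,4,5,6,7,8}; col 1 has {1,2,3,4,5,6,7,8}; box has {1,2,3,4,5,6,7,8} → only 9 remains.
B7 = 4: row 7 has {1,2,3,5,6,7,8,9}; col 2 has {2,3,5,6,7,8,9}; box has {2,3,5,6,7,8,9} → only 4 remains.

843512697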